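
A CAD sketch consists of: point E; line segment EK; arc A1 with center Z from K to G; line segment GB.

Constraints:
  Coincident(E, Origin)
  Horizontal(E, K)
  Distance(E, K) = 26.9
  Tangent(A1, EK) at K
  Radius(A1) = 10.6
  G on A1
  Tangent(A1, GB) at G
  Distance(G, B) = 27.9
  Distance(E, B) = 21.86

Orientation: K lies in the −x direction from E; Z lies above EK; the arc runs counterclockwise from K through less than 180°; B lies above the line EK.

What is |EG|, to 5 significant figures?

19.883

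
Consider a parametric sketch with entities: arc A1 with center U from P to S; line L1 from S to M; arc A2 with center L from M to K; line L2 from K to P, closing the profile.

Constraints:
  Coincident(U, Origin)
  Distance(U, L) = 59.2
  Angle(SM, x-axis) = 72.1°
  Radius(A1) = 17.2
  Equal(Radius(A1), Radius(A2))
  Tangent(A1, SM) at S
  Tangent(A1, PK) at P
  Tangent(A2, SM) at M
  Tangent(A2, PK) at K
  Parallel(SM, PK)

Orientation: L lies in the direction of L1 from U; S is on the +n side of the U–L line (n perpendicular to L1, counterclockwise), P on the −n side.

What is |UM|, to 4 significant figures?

61.65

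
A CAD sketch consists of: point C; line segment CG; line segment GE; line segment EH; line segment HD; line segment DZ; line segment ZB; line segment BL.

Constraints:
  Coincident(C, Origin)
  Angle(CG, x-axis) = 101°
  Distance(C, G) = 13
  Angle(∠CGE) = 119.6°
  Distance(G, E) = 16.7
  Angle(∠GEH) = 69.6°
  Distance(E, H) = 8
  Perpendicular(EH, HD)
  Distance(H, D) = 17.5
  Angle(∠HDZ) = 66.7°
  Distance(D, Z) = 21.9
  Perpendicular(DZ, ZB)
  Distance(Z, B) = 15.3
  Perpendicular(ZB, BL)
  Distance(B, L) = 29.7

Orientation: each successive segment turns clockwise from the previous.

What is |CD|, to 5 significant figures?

10.656

C is at the origin; CG runs at 101.0° with length 13.0, so G = (-2.4805, 12.761). ∠CGE = 119.6° gives GE at 40.600° from the x-axis; with |GE| = 16.7, E = (10.199, 23.629). ∠GEH = 69.6° gives EH at -69.800° from the x-axis; with |EH| = 8.0, H = (12.962, 16.121). The perpendicularity gives HD at right angles to EH, so HD runs at -159.80°; with |HD| = 17.5, D = (-3.4619, 10.078). Then |CD| = |D − C| = 10.656.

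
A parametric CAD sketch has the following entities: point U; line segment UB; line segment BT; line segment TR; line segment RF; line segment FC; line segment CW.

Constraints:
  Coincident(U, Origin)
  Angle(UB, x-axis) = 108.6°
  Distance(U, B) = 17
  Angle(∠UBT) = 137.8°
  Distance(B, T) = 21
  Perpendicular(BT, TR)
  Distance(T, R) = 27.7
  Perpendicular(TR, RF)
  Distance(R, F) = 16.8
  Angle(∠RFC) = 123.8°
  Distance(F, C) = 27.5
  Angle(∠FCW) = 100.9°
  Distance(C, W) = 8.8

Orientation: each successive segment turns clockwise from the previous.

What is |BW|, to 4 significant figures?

5.026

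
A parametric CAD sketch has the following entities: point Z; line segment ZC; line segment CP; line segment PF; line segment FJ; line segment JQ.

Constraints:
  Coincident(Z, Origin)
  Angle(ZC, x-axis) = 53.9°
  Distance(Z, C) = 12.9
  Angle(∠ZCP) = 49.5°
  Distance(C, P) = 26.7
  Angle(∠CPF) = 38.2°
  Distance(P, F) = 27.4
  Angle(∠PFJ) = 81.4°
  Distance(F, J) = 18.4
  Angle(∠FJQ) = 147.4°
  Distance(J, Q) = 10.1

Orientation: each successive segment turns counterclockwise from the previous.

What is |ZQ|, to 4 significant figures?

22.31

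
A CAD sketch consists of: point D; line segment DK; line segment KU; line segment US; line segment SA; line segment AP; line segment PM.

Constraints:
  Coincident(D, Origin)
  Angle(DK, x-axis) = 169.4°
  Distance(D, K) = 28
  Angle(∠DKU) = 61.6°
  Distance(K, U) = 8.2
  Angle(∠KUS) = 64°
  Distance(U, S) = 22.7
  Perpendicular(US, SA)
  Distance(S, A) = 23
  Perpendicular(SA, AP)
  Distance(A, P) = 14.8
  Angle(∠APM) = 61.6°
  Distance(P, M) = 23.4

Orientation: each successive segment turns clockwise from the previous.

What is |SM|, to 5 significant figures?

4.3943

D is at the origin; DK runs at 169.4° with length 28.0, so K = (-27.522, 5.1506). ∠DKU = 61.6° gives KU at 51.000° from the x-axis; with |KU| = 8.2, U = (-22.362, 11.523). ∠KUS = 64.0° gives US at -65.000° from the x-axis; with |US| = 22.7, S = (-12.768, -9.0500). The perpendicularity gives SA at right angles to US, so SA runs at -155.00°; with |SA| = 23.0, A = (-33.613, -18.770). SA is perpendicular to AP, so AP runs at 115.00°; with |AP| = 14.8, P = (-39.868, -5.3568). ∠APM = 61.6° gives PM at -3.4000° from the x-axis; with |PM| = 23.4, M = (-16.509, -6.7446). Then |SM| = |M − S| = 4.3943.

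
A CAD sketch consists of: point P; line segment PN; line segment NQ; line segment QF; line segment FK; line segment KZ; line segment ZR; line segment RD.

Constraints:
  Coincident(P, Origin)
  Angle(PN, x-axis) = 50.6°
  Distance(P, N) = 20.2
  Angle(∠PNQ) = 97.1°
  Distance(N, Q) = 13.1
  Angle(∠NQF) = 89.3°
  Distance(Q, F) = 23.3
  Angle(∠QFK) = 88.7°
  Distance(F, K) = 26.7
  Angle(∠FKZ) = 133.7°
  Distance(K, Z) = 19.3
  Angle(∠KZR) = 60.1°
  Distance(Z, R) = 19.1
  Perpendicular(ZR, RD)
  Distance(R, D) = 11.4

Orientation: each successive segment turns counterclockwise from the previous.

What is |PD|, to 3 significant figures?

5.79

P is at the origin; PN runs at 50.6° with length 20.2, so N = (12.8, 15.6). ∠PNQ = 97.1° gives NQ at 134° from the x-axis; with |NQ| = 13.1, Q = (3.80, 25.1). ∠NQF = 89.3° gives QF at -136° from the x-axis; with |QF| = 23.3, F = (-12.9, 8.87). ∠QFK = 88.7° gives FK at -44.5° from the x-axis; with |FK| = 26.7, K = (6.14, -9.85). ∠FKZ = 133.7° gives KZ at 1.80° from the x-axis; with |KZ| = 19.3, Z = (25.4, -9.24). ∠KZR = 60.1° gives ZR at 122° from the x-axis; with |ZR| = 19.1, R = (15.4, 7.01). ZR is perpendicular to RD, so RD runs at -148°; with |RD| = 11.4, D = (5.70, 1.02). Then |PD| = |D − P| = 5.79.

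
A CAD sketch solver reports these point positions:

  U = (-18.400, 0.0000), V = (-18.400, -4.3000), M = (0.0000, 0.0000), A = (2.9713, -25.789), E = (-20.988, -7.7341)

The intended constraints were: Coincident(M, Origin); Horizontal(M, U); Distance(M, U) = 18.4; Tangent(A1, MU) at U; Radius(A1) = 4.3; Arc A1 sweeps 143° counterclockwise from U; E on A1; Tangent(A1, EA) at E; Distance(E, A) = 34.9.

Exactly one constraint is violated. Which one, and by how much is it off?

Distance(E, A) = 34.9 — off by 4.90.

M = (0.00, 0.00) ✓; M.y = 0.00, U.y = 0.00 ✓; |MU| = 18.40 ✓; ∠(VU, UM) = 90.00° ✓; |VU| = 4.300 ✓; bearing(V→E) − bearing(V→U) = 143.0° ✓; |VE| = 4.300 ✓; ∠(VE, EA) = 90.00° ✓; |EA| = 30.00 ✗.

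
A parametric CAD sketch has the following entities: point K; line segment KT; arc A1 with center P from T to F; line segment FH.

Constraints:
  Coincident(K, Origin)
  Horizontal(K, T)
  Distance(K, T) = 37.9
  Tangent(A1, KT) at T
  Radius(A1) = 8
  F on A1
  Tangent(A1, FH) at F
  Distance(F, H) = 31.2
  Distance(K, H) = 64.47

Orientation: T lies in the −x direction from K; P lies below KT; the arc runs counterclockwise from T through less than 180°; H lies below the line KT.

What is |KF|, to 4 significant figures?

46.06

Checks: K.y = 0.00, T.y = 0.00 ✓; |PF| = 8.000 ✓; ∠(PF, FH) = 90.00° ✓; |FH| = 31.20 ✓; |KH| = 64.47 ✓.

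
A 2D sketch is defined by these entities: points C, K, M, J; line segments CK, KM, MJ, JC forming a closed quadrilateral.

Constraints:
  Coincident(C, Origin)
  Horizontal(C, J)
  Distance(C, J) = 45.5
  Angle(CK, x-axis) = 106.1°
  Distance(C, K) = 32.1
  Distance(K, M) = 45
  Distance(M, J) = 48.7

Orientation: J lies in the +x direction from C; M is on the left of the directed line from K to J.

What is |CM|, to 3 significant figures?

57.5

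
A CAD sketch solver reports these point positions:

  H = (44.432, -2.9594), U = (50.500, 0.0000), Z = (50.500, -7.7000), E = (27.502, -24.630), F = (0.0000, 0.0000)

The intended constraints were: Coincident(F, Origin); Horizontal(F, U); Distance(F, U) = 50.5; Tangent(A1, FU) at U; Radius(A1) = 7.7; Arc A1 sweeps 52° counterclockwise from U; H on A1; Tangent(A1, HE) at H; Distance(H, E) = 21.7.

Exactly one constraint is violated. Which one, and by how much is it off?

Distance(H, E) = 21.7 — off by 5.80.

F = (0.00, 0.00) ✓; F.y = 0.00, U.y = 0.00 ✓; |FU| = 50.50 ✓; ∠(ZU, UF) = 90.00° ✓; |ZU| = 7.700 ✓; bearing(Z→H) − bearing(Z→U) = 52.00° ✓; |ZH| = 7.700 ✓; ∠(ZH, HE) = 90.00° ✓; |HE| = 27.50 ✗.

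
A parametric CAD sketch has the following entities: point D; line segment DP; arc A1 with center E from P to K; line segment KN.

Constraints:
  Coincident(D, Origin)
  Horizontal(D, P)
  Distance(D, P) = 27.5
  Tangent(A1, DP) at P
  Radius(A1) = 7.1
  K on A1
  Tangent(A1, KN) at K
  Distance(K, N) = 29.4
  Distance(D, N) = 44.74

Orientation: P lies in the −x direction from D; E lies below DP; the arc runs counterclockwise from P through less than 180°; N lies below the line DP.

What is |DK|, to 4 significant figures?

35.49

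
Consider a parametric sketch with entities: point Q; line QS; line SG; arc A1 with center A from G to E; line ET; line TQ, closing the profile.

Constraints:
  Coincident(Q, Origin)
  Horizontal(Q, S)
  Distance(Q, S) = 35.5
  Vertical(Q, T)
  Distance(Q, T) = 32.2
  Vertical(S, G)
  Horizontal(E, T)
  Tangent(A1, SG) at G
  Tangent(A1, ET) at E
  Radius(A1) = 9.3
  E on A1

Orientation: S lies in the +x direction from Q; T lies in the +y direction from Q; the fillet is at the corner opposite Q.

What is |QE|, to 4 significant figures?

41.51

Q is at the origin; Q and S share the same y with |QS| = 35.5 and S on the +x side, so S = (35.50, 0.000). QT is vertical with |QT| = 32.2 and T on the +y side, so T = (0.000, 32.20). The virtual corner opposite Q is at (35.50, 32.20). Since A1 is tangent to SG there, AG ⟂ SG and since A1 is tangent to ET there, AE ⟂ ET, with radius 9.3, so the center A sits 9.3 in from both sides at A = (26.20, 22.90). That places the tangent points at G = (35.50, 22.90) on SG and E = (26.20, 32.20) on ET. Then |QE| = |E − Q| = 41.51.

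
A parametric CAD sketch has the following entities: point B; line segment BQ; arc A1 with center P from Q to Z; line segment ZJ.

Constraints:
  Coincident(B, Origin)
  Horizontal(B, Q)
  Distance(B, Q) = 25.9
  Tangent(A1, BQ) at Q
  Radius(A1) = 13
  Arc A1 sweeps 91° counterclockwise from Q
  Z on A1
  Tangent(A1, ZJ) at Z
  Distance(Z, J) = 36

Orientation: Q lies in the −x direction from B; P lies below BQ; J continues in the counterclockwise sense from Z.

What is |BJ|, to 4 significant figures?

62.35

B is at the origin; B and Q share the same y with |BQ| = 25.9 and Q on the −x side, so Q = (-25.90, 0.000). A1 meets BQ tangentially, so PQ is at right angles to BQ, so P = Q + (0, -13) = (-25.90, -13.00). On A1, Q sits at bearing 90° from P; a 91° counterclockwise sweep puts Z at bearing 181°, so Z = P + 13.0·(cos 181°, sin 181°) = (-38.90, -13.23). The tangent condition forces PZ to be normal to ZJ, so ZJ runs along (−sin 181°, cos 181°); with |ZJ| = 36.0, J = (-38.27, -49.22). Then |BJ| = |J − B| = 62.35.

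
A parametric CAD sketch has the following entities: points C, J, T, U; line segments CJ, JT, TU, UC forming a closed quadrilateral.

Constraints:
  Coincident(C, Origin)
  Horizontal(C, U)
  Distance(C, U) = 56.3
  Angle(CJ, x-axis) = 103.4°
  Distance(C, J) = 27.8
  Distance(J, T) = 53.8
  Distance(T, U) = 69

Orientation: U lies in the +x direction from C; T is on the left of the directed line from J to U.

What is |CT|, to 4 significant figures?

72.13

Checks: |JT| = 53.80 ✓; |TU| = 69.00 ✓.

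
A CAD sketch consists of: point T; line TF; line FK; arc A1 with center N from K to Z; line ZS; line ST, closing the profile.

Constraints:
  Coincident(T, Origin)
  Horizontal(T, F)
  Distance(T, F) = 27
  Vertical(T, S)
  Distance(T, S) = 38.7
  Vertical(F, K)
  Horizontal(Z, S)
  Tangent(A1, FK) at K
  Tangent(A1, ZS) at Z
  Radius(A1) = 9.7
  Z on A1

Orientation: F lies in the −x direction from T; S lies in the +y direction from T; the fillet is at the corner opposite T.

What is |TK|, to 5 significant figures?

39.623

T is at the origin; TF is horizontal with |TF| = 27.0 and F on the −x side, so F = (-27.000, 0.0000). T and S share the same x with |TS| = 38.7 and S on the +y side, so S = (0.0000, 38.700). The virtual corner opposite T is at (-27.000, 38.700). Since A1 is tangent to FK there, NK ⟂ FK and tangency of A1 to ZS means the radius NZ is perpendicular to ZS, with radius 9.7, so the center N sits 9.7 in from both sides at N = (-17.300, 29.000). That places the tangent points at K = (-27.000, 29.000) on FK and Z = (-17.300, 38.700) on ZS. Then |TK| = |K − T| = 39.623.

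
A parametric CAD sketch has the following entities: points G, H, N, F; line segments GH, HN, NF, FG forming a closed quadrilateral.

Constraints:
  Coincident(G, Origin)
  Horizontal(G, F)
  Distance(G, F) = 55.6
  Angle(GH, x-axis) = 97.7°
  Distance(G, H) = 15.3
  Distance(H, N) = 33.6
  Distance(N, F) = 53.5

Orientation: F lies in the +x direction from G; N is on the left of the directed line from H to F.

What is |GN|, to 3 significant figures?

45.1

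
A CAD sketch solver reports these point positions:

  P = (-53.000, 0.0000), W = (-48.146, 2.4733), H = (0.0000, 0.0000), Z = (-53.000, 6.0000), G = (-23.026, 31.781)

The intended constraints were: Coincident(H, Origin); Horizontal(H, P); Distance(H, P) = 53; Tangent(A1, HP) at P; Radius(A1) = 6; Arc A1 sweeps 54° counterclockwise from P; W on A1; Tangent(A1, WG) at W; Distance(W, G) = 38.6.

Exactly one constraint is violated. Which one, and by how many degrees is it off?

Tangent(A1, WG) at W — off by 4.60°.

H = (0.00, 0.00) ✓; H.y = 0.00, P.y = 0.00 ✓; |HP| = 53.00 ✓; ∠(ZP, PH) = 90.00° ✓; |ZP| = 6.000 ✓; bearing(Z→W) − bearing(Z→P) = 54.00° ✓; |ZW| = 6.000 ✓; ∠(ZW, WG) = 94.60° ✗; |WG| = 38.60 ✓.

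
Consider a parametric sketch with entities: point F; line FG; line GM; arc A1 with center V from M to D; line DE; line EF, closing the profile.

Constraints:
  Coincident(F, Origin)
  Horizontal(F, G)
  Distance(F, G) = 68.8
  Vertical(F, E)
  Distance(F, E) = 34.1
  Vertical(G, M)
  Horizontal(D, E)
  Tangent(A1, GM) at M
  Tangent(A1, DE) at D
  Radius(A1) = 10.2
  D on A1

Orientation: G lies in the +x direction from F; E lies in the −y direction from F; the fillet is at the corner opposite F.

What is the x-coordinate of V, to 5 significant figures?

58.600

F is at the origin; FG is horizontal with |FG| = 68.8 and G on the +x side, so G = (68.800, 0.0000). FE is vertical with |FE| = 34.1 and E on the −y side, so E = (0.0000, -34.100). The virtual corner opposite F is at (68.800, -34.100). Since A1 is tangent to GM there, VM ⟂ GM and since A1 is tangent to DE there, VD ⟂ DE, with radius 10.2, so the center V sits 10.2 in from both sides at V = (58.600, -23.900). So V.x = 58.600.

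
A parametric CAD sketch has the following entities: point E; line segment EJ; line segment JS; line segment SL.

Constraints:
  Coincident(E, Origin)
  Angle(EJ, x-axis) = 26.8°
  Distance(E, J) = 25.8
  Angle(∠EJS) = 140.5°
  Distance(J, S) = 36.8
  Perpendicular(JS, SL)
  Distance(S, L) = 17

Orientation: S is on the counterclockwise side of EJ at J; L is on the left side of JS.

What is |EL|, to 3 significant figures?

56.7

E is at the origin; EJ runs at 26.8° with length 25.8, so J = 25.8·(cos 26.8°, sin 26.8°) = (23.0, 11.6). ∠EJS = 140.5°, so JS runs at 26.8° + (180° − 140.5°) = 66.3° from the x-axis; with |JS| = 36.8, S = J + 36.8·(cos 66.3°, sin 66.3°) = (37.8, 45.3). JS ⟂ SL; with |SL| = 17.0 on the left of JS, L = S + 17.0·(-0.916, 0.402) = (22.3, 52.2). Then |EL| = |L − E| = 56.7.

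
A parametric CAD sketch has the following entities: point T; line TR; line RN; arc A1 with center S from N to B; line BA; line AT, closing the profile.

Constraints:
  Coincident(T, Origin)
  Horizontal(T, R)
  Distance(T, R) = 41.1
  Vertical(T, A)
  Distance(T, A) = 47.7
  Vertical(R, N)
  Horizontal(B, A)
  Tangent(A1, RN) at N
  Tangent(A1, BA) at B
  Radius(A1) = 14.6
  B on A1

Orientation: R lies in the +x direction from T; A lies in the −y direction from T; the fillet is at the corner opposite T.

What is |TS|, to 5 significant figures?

42.401

T is at the origin; TR is horizontal with |TR| = 41.1 and R on the +x side, so R = (41.100, 0.0000). T and A share the same x with |TA| = 47.7 and A on the −y side, so A = (0.0000, -47.700). The virtual corner opposite T is at (41.100, -47.700). Since A1 is tangent to RN there, SN ⟂ RN and A1 meets BA tangentially, so SB is at right angles to BA, with radius 14.6, so the center S sits 14.6 in from both sides at S = (26.500, -33.100). Then |TS| = |S − T| = 42.401.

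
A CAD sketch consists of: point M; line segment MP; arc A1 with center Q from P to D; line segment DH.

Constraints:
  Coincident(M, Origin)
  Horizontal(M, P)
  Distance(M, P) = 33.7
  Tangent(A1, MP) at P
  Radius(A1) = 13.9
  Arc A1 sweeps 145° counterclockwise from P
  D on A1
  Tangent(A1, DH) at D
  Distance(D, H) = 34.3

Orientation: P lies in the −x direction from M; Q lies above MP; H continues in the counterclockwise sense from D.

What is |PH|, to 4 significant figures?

49.26

M is at the origin; MP is horizontal with |MP| = 33.7 and P on the −x side, so P = (-33.70, 0.000). A1 meets MP tangentially, so QP is at right angles to MP, so Q = P + (0, 13.9) = (-33.70, 13.90). On A1, P sits at bearing -90° from Q; a 145° counterclockwise sweep puts D at bearing 55°, so D = Q + 13.9·(cos 55°, sin 55°) = (-25.73, 25.29). Since A1 is tangent to DH there, QD ⟂ DH, so DH runs along (−sin 55°, cos 55°); with |DH| = 34.3, H = (-53.82, 44.96). Then |PH| = |H − P| = 49.26.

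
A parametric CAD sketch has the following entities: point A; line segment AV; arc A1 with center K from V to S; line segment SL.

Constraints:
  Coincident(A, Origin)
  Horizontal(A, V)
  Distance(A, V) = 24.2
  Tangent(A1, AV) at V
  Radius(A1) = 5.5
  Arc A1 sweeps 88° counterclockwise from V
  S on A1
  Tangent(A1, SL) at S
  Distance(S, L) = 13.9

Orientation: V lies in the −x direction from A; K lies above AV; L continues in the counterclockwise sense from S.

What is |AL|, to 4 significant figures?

26.47

A is at the origin; AV is horizontal with |AV| = 24.2 and V on the −x side, so V = (-24.20, 0.000). Since A1 is tangent to AV there, KV ⟂ AV, so K = V + (0, 5.5) = (-24.20, 5.500). On A1, V sits at bearing -90° from K; an 88° counterclockwise sweep puts S at bearing -2°, so S = K + 5.5·(cos -2°, sin -2°) = (-18.70, 5.308). Since A1 is tangent to SL there, KS ⟂ SL, so SL runs along (−sin -2°, cos -2°); with |SL| = 13.9, L = (-18.22, 19.20). Then |AL| = |L − A| = 26.47.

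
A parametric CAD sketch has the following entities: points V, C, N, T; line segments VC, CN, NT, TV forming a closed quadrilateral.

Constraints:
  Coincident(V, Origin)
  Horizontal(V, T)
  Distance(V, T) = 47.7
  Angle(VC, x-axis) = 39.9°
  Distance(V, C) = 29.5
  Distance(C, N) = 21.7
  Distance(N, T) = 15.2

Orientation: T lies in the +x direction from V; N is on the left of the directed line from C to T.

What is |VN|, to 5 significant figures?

46.323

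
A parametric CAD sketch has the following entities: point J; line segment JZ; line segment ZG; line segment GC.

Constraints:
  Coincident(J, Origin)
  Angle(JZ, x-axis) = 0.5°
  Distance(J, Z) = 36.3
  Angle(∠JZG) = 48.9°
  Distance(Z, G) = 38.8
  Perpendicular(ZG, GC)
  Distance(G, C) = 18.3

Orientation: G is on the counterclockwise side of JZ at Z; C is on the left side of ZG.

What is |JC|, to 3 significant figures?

17.5

J is at the origin; JZ runs at 0.5° with length 36.3, so Z = 36.3·(cos 0.5°, sin 0.5°) = (36.3, 0.317). ∠JZG = 48.9°, so ZG runs at 0.5° + (180° − 48.9°) = 132° from the x-axis; with |ZG| = 38.8, G = Z + 38.8·(cos 132°, sin 132°) = (10.5, 29.3). The perpendicularity gives GC at right angles to ZG; with |GC| = 18.3 on the left of ZG, C = G + 18.3·(-0.748, -0.664) = (-3.15, 17.2). Then |JC| = |C − J| = 17.5.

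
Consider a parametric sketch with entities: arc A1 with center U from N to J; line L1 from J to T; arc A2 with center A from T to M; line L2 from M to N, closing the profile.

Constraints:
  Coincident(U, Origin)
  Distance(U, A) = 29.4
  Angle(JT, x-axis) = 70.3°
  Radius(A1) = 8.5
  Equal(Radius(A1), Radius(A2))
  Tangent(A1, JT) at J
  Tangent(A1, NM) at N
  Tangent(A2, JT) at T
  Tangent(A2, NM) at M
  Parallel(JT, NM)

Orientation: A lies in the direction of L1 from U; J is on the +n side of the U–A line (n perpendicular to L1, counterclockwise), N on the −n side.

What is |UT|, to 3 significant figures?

30.6

The slot axis is L1's direction at 70.3°, so u = (cos 70.3°, sin 70.3°) = (0.337, 0.941) and n = (−sin 70.3°, cos 70.3°) = (-0.941, 0.337). U is at the origin and A lies 29.4 along u from U, so A = 29.4·u = (9.91, 27.7). Tangency of A1 to both parallel lines with radius 8.5 puts J and N at U ± 8.5·n: J = (-8.00, 2.87), N = (8.00, -2.87). Equal radii place T and M the same way about A: T = A + 8.5·n = (1.91, 30.5), M = A − 8.5·n = (17.9, 24.8). Then |UT| = |T − U| = 30.6.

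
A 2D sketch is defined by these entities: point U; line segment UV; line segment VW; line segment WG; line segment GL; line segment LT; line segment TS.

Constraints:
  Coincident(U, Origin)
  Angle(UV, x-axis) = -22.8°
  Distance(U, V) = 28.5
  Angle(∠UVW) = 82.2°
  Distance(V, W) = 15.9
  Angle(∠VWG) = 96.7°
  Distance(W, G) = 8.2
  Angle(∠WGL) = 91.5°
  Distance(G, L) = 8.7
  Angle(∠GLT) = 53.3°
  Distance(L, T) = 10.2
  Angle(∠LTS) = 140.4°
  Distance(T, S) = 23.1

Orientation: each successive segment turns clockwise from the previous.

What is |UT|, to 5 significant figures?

29.311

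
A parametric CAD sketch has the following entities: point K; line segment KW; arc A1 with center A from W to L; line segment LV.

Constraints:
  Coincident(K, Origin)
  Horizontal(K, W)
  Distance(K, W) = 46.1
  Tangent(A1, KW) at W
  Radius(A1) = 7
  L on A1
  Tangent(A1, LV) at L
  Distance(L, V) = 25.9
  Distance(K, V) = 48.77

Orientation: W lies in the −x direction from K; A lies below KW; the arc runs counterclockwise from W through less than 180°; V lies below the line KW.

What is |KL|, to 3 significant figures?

53.0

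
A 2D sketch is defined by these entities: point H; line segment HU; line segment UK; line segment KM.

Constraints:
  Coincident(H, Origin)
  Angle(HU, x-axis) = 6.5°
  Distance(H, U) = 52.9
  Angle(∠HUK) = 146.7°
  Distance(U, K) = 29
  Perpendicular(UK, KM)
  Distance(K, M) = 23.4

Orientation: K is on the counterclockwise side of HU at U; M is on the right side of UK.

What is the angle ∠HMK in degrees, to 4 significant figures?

54.39°

H is at the origin; HU runs at 6.5° with length 52.9, so U = 52.9·(cos 6.5°, sin 6.5°) = (52.56, 5.988). ∠HUK = 146.7°, so UK runs at 6.5° + (180° − 146.7°) = 39.80° from the x-axis; with |UK| = 29.0, K = U + 29.0·(cos 39.80°, sin 39.80°) = (74.84, 24.55). The perpendicularity gives KM at right angles to UK; with |KM| = 23.4 on the right of UK, M = K + 23.4·(0.6401, -0.7683) = (89.82, 6.574). Then cos ∠HMK = MH·MK / (|MH||MK|), giving 54.39°.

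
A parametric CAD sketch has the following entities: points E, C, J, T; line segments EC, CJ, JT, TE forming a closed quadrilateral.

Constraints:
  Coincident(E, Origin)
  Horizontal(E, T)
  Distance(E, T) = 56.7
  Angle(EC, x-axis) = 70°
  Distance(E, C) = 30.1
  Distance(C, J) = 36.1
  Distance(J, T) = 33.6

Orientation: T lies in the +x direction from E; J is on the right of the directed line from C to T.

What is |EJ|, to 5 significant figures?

24.112

Checks: |CJ| = 36.10 ✓; |JT| = 33.60 ✓.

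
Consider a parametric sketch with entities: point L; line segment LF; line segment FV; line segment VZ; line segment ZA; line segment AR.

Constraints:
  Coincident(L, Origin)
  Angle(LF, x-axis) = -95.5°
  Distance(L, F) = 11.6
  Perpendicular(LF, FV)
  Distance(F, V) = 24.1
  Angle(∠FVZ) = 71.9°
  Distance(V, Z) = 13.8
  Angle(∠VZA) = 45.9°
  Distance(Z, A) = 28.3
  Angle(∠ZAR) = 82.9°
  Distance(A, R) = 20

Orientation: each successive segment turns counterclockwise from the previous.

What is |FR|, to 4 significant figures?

31.65

L is at the origin; LF runs at -95.5° with length 11.6, so F = (-1.112, -11.55). The perpendicularity gives FV at right angles to LF, so FV runs at -5.500°; with |FV| = 24.1, V = (22.88, -13.86). ∠FVZ = 71.9° gives VZ at 102.6° from the x-axis; with |VZ| = 13.8, Z = (19.87, -0.3888). ∠VZA = 45.9° gives ZA at -123.3° from the x-axis; with |ZA| = 28.3, A = (4.330, -24.04). ∠ZAR = 82.9° gives AR at -26.20° from the x-axis; with |AR| = 20.0, R = (22.27, -32.87). Then |FR| = |R − F| = 31.65.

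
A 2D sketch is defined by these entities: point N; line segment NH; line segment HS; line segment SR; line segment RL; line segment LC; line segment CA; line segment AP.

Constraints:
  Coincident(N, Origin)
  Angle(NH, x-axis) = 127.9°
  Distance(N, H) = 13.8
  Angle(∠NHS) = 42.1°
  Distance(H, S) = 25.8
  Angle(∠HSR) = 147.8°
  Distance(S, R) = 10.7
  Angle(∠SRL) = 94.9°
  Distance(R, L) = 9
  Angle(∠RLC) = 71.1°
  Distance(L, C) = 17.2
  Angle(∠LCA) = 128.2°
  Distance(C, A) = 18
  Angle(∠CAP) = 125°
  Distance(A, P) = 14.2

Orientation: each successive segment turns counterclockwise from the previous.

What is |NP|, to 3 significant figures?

40.0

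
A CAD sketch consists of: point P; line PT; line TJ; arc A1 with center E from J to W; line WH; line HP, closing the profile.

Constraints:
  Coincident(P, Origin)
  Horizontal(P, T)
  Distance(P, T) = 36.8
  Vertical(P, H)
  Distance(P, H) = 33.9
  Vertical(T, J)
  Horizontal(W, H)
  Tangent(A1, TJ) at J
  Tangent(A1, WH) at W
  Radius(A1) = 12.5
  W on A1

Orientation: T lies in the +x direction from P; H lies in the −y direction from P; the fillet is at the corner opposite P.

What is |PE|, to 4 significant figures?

32.38

P is at the origin; P and T share the same y with |PT| = 36.8 and T on the +x side, so T = (36.80, 0.000). PH is vertical with |PH| = 33.9 and H on the −y side, so H = (0.000, -33.90). The virtual corner opposite P is at (36.80, -33.90). The tangent condition forces EJ to be normal to TJ and since A1 is tangent to WH there, EW ⟂ WH, with radius 12.5, so the center E sits 12.5 in from both sides at E = (24.30, -21.40). Then |PE| = |E − P| = 32.38.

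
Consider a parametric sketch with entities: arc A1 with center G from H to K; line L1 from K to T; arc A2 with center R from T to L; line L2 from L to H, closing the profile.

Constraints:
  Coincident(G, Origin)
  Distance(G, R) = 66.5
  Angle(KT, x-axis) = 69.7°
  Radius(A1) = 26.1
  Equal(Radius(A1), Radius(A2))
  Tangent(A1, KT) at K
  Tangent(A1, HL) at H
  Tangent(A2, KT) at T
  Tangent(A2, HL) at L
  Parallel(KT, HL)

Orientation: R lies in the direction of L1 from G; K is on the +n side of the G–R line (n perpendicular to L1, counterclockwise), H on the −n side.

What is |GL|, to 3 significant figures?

71.4

The slot axis is L1's direction at 69.7°, so u = (cos 69.7°, sin 69.7°) = (0.347, 0.938) and n = (−sin 69.7°, cos 69.7°) = (-0.938, 0.347). G is at the origin and R lies 66.5 along u from G, so R = 66.5·u = (23.1, 62.4). Tangency of A1 to both parallel lines with radius 26.1 puts K and H at G ± 26.1·n: K = (-24.5, 9.06), H = (24.5, -9.06). Equal radii place T and L the same way about R: T = R + 26.1·n = (-1.41, 71.4), L = R − 26.1·n = (47.6, 53.3). Then |GL| = |L − G| = 71.4.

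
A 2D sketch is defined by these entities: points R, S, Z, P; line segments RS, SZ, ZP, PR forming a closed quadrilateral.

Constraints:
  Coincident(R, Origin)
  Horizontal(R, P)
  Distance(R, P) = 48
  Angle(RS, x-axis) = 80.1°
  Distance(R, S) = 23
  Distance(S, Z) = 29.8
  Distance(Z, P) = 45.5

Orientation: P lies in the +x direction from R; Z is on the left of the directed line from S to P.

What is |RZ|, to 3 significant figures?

49.2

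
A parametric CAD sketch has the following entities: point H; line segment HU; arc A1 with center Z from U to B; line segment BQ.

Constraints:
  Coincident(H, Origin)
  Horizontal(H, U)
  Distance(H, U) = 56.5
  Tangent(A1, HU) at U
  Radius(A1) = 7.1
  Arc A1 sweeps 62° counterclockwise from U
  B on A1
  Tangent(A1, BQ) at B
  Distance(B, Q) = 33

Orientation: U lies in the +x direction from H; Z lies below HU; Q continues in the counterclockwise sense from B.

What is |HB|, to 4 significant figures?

50.37

H is at the origin; H and U share the same y with |HU| = 56.5 and U on the +x side, so U = (56.50, 0.000). Since A1 is tangent to HU there, ZU ⟂ HU, so Z = U + (0, -7.1) = (56.50, -7.100). On A1, U sits at bearing 90° from Z; a 62° counterclockwise sweep puts B at bearing 152°, so B = Z + 7.1·(cos 152°, sin 152°) = (50.23, -3.767). Then |HB| = |B − H| = 50.37.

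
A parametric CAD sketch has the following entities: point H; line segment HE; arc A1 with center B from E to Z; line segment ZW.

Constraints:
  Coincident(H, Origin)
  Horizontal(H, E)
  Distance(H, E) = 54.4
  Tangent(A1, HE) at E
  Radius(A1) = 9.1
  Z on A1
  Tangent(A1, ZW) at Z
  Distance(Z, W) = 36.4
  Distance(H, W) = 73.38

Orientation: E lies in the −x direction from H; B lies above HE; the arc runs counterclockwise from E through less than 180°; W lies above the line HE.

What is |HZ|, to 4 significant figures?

47.24

H is at the origin; H and E share the same y with |HE| = 54.4 and E on the −x side, so E = (-54.40, 0.000). Since A1 is tangent to HE there, BE ⟂ HE, so B = E + (0, 9.1) = (-54.40, 9.100). Since BZ ⟂ ZW (tangency), |BW| = √(9.1² + 36.4²) = 37.52 regardless of where Z sits on A1. So W lies on both circle(H, 73.38) and circle(B, 37.52); the above-HE intersection is W = (-56.73, 46.55). Z is the foot of the tangent from W: Z = (-45.73, 11.85).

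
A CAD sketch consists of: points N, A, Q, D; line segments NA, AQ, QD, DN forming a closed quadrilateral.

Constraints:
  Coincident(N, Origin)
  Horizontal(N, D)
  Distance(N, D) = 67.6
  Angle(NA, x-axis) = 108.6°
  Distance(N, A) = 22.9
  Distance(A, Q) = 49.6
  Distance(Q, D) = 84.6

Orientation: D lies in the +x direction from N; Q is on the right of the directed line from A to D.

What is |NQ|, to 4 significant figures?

30.28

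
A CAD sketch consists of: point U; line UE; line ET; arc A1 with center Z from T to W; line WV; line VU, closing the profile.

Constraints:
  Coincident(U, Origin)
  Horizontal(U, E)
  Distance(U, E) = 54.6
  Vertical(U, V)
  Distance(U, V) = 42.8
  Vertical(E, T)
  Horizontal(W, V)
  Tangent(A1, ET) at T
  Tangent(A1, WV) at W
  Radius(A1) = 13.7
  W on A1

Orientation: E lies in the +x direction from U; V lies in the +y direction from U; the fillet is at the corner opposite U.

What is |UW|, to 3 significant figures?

59.2

The virtual corner opposite U is at (54.6, 42.8). Tangency of A1 to ET means the radius ZT is perpendicular to ET and since A1 is tangent to WV there, ZW ⟂ WV, with radius 13.7, so the center Z sits 13.7 in from both sides at Z = (40.9, 29.1). That places the tangent points at T = (54.6, 29.1) on ET and W = (40.9, 42.8) on WV. Then |UW| = |W − U| = 59.2.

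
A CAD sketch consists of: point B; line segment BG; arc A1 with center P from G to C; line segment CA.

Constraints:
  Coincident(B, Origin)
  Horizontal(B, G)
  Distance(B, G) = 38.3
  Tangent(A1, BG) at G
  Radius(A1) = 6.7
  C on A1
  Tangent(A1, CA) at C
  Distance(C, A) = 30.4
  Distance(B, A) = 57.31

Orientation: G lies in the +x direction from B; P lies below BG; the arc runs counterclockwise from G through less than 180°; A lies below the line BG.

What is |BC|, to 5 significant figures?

33.376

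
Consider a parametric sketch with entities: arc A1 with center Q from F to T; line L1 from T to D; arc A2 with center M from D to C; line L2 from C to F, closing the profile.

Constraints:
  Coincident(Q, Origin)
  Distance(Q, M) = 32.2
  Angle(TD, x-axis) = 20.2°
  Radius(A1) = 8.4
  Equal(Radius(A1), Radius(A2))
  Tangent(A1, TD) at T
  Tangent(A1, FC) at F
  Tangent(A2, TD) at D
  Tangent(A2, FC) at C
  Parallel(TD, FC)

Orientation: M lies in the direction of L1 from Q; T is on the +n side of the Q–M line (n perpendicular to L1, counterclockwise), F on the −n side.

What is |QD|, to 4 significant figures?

33.28

The slot axis is L1's direction at 20.2°, so u = (cos 20.2°, sin 20.2°) = (0.9385, 0.3453) and n = (−sin 20.2°, cos 20.2°) = (-0.3453, 0.9385). Q is at the origin and M lies 32.2 along u from Q, so M = 32.2·u = (30.22, 11.12). Tangency of A1 to both parallel lines with radius 8.4 puts T and F at Q ± 8.4·n: T = (-2.901, 7.883), F = (2.901, -7.883). Equal radii place D and C the same way about M: D = M + 8.4·n = (27.32, 19.00), C = M − 8.4·n = (33.12, 3.235). Then |QD| = |D − Q| = 33.28.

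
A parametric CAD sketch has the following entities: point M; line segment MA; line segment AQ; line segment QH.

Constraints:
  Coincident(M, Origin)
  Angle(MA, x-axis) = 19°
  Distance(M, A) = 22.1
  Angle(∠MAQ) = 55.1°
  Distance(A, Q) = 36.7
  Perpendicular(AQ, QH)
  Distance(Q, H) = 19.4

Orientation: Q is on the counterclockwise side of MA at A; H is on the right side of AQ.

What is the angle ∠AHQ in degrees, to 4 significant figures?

62.14°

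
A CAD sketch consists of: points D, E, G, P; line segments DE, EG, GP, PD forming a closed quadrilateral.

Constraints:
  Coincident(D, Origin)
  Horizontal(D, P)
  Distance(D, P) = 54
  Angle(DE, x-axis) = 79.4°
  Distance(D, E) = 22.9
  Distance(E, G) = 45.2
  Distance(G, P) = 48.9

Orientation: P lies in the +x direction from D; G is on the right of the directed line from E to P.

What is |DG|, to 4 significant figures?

24.59

Checks: |EG| = 45.20 ✓; |GP| = 48.90 ✓.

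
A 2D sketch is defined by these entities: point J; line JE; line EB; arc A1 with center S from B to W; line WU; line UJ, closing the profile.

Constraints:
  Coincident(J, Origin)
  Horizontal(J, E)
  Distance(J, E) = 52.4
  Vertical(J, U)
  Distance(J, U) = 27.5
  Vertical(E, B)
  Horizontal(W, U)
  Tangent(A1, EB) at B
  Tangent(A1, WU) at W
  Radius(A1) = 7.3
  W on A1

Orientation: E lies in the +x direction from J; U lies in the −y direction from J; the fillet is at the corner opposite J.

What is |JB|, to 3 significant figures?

56.2

J is at the origin; J and E share the same y with |JE| = 52.4 and E on the +x side, so E = (52.4, 0.00). J and U share the same x with |JU| = 27.5 and U on the −y side, so U = (0.00, -27.5). The virtual corner opposite J is at (52.4, -27.5). Tangency of A1 to EB means the radius SB is perpendicular to EB and the tangent condition forces SW to be normal to WU, with radius 7.3, so the center S sits 7.3 in from both sides at S = (45.1, -20.2). That places the tangent points at B = (52.4, -20.2) on EB and W = (45.1, -27.5) on WU. Then |JB| = |B − J| = 56.2.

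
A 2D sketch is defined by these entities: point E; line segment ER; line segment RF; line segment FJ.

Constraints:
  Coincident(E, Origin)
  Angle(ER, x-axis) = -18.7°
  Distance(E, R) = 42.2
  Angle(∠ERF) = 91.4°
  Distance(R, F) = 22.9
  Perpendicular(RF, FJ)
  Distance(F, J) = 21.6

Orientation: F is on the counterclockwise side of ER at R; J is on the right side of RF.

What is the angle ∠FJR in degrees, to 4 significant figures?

46.67°

E is at the origin; ER runs at -18.7° with length 42.2, so R = 42.2·(cos -18.7°, sin -18.7°) = (39.97, -13.53). ∠ERF = 91.4°, so RF runs at -18.7° + (180° − 91.4°) = 69.90° from the x-axis; with |RF| = 22.9, F = R + 22.9·(cos 69.90°, sin 69.90°) = (47.84, 7.975). RF is perpendicular to FJ; with |FJ| = 21.6 on the right of RF, J = F + 21.6·(0.9391, -0.3437) = (68.13, 0.5523). Then cos ∠FJR = JF·JR / (|JF||JR|), giving 46.67°.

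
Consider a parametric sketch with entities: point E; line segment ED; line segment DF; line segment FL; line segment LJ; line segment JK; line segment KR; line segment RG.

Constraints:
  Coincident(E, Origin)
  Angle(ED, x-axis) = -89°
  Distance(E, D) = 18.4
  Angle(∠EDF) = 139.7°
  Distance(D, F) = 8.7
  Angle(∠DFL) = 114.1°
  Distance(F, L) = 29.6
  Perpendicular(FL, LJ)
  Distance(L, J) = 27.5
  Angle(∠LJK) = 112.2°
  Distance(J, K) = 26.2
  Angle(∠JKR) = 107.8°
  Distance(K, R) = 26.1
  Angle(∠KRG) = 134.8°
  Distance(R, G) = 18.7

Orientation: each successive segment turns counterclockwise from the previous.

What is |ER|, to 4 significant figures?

15.39

E is at the origin; ED runs at -89.0° with length 18.4, so D = (0.3211, -18.40). ∠EDF = 139.7° gives DF at -48.70° from the x-axis; with |DF| = 8.7, F = (6.063, -24.93). ∠DFL = 114.1° gives FL at 17.20° from the x-axis; with |FL| = 29.6, L = (34.34, -16.18). The perpendicularity gives LJ at right angles to FL, so LJ runs at 107.2°; with |LJ| = 27.5, J = (26.21, 10.09). ∠LJK = 112.2° gives JK at 175.0° from the x-axis; with |JK| = 26.2, K = (0.1071, 12.37). ∠JKR = 107.8° gives KR at -112.8° from the x-axis; with |KR| = 26.1, R = (-10.01, -11.69). Then |ER| = |R − E| = 15.39.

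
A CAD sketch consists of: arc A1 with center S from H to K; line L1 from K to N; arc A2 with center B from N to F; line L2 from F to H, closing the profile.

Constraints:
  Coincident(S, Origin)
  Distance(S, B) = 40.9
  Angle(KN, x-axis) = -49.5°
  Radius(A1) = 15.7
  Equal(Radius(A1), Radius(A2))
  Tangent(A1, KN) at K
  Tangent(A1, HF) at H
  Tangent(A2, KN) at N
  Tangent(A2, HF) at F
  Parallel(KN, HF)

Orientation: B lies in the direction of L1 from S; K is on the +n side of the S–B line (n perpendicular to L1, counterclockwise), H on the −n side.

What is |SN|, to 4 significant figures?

43.81

The slot axis is L1's direction at -49.5°, so u = (cos -49.5°, sin -49.5°) = (0.6494, -0.7604) and n = (−sin -49.5°, cos -49.5°) = (0.7604, 0.6494). S is at the origin and B lies 40.9 along u from S, so B = 40.9·u = (26.56, -31.10). Tangency of A1 to both parallel lines with radius 15.7 puts K and H at S ± 15.7·n: K = (11.94, 10.20), H = (-11.94, -10.20). Equal radii place N and F the same way about B: N = B + 15.7·n = (38.50, -20.90), F = B − 15.7·n = (14.62, -41.30). Then |SN| = |N − S| = 43.81.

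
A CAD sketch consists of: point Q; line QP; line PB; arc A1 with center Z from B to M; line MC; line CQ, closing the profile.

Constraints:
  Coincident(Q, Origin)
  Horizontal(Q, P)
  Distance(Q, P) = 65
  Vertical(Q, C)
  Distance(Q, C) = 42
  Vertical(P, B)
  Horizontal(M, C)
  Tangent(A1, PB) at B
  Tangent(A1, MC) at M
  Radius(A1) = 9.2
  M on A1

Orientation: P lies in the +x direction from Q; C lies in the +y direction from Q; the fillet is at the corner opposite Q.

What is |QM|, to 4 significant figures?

69.84

Q is at the origin; QP is horizontal with |QP| = 65.0 and P on the +x side, so P = (65.00, 0.000). QC is vertical with |QC| = 42.0 and C on the +y side, so C = (0.000, 42.00). The virtual corner opposite Q is at (65.00, 42.00). The tangent condition forces ZB to be normal to PB and since A1 is tangent to MC there, ZM ⟂ MC, with radius 9.2, so the center Z sits 9.2 in from both sides at Z = (55.80, 32.80). That places the tangent points at B = (65.00, 32.80) on PB and M = (55.80, 42.00) on MC. Then |QM| = |M − Q| = 69.84.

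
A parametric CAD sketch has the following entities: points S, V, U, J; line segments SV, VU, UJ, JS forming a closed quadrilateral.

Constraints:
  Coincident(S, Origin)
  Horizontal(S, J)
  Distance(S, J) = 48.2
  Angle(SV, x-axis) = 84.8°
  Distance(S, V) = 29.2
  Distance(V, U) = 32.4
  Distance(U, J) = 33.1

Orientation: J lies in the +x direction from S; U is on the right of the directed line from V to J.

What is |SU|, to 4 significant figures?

15.13

Checks: |VU| = 32.40 ✓; |UJ| = 33.10 ✓.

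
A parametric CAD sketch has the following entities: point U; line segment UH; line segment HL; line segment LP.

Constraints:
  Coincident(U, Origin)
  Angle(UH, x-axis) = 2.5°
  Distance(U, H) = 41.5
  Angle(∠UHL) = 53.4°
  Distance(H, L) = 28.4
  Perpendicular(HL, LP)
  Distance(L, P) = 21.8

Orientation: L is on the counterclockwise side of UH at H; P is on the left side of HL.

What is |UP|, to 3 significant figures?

12.1

U is at the origin; UH runs at 2.5° with length 41.5, so H = 41.5·(cos 2.5°, sin 2.5°) = (41.5, 1.81). ∠UHL = 53.4°, so HL runs at 2.5° + (180° − 53.4°) = 129° from the x-axis; with |HL| = 28.4, L = H + 28.4·(cos 129°, sin 129°) = (23.5, 23.8). HL is perpendicular to LP; with |LP| = 21.8 on the left of HL, P = L + 21.8·(-0.776, -0.631) = (6.63, 10.1). Then |UP| = |P − U| = 12.1.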